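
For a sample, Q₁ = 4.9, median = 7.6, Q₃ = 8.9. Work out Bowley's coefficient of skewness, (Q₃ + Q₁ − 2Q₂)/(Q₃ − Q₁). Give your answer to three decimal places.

numerator: Q₃ + Q₁ − 2Q₂ = 8.9 + 4.9 − 2×7.6 = -1.4000
denominator: Q₃ − Q₁ = 8.9 − 4.9 = 4.0000
Bowley skewness = -1.4000 / 4.0000 ≈ -0.350

-0.350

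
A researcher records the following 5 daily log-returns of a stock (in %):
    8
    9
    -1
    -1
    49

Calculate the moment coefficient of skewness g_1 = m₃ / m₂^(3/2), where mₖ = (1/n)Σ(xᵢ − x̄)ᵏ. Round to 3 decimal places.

1.307

x̄ = (8 + 9 - 1 - 1 + 49) / 5 = 12.8000
deviations (xᵢ − x̄): -4.8000, -3.8000, -13.8000, -13.8000, 36.2000
Σ(xᵢ − x̄)² = 1728.8000 ⇒ m₂ = 1728.8000/5 = 345.76000
Σ(xᵢ − x̄)³ = 42016.3200 ⇒ m₃ = 42016.3200/5 = 8403.26400
m₂^(3/2) = 345.76000^(1.5) = 6429.27681
g_1 = m₃ / m₂^(3/2) = 8403.26400 / 6429.27681 ≈ 1.307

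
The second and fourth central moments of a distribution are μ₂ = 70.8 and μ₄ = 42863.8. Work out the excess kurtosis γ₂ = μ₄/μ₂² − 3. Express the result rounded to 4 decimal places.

μ₂² = 70.8² = 5012.64000
μ₄/μ₂² = 42863.8 / 5012.64000 = 8.55114
γ₂ = 8.55114 − 3 ≈ 5.5511

5.5511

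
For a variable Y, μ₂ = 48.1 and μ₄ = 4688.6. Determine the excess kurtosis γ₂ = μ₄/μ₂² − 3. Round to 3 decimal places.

μ₂² = 48.1² = 2313.61000
μ₄/μ₂² = 4688.6 / 2313.61000 = 2.02653
γ₂ = 2.02653 − 3 ≈ -0.973

-0.973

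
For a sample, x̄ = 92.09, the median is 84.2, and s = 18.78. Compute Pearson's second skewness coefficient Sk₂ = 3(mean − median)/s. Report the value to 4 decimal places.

Sk₂ = 3(92.09 − 84.2) / 18.78 = 3 × 7.8900 / 18.78
    = 23.6700 / 18.78 ≈ 1.2604

1.2604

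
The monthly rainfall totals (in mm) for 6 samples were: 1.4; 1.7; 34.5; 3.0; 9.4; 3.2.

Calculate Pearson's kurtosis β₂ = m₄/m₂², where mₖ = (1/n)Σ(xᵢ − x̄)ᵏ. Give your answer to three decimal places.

x̄ = 8.8667
Σ(xᵢ − x̄)² = 830.9933 ⇒ m₂ = 138.49889
Σ(xᵢ − x̄)⁴ = 439700.0025 ⇒ m₄ = 73283.33375
m₂² = 19181.94222
β₂ = m₄/m₂² = 73283.33375 / 19181.94222 ≈ 3.820

3.820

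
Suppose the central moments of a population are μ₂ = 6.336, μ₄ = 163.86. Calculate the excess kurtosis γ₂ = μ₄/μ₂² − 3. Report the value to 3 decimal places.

1.082

μ₂² = 6.336² = 40.14490
μ₄/μ₂² = 163.86 / 40.14490 = 4.08171
γ₂ = 4.08171 − 3 ≈ 1.082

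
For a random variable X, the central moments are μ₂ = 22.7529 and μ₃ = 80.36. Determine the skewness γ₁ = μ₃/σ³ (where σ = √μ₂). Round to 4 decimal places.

σ = √μ₂ = √22.7529 = 4.77000
σ³ = μ₂^(3/2) = 108.53133
γ₁ = μ₃/σ³ = 80.36 / 108.53133 ≈ 0.7404

0.7404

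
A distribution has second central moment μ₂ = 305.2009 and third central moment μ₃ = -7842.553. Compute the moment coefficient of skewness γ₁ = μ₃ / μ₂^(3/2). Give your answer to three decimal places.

-1.471

σ = √μ₂ = √305.2009 = 17.47000
σ³ = μ₂^(3/2) = 5331.85972
γ₁ = μ₃/σ³ = -7842.553 / 5331.85972 ≈ -1.471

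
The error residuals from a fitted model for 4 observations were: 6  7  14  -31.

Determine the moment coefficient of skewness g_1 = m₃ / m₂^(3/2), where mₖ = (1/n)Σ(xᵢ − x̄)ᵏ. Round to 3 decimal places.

-1.045

x̄ = (6 + 7 + 14 - 31) / 4 = -1.0000
deviations (xᵢ − x̄): 7.0000, 8.0000, 15.0000, -30.0000
Σ(xᵢ − x̄)² = 1238.0000 ⇒ m₂ = 1238.0000/4 = 309.50000
Σ(xᵢ − x̄)³ = -22770.0000 ⇒ m₃ = -22770.0000/4 = -5692.50000
m₂^(3/2) = 309.50000^(1.5) = 5444.91344
g_1 = m₃ / m₂^(3/2) = -5692.50000 / 5444.91344 ≈ -1.045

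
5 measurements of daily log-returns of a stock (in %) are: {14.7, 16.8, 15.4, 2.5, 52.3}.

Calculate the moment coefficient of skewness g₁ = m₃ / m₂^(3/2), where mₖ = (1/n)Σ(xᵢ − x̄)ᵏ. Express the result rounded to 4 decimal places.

1.1262

x̄ = (14.7 + 16.8 + 15.4 + 2.5 + 52.3) / 5 = 20.3400
deviations (xᵢ − x̄): -5.6400, -3.5400, -4.9400, -17.8400, 31.9600
Σ(xᵢ − x̄)² = 1408.4520 ⇒ m₂ = 1408.4520/5 = 281.69040
Σ(xᵢ − x̄)³ = 26623.0934 ⇒ m₃ = 26623.0934/5 = 5324.61869
m₂^(3/2) = 281.69040^(1.5) = 4727.78882
g₁ = m₃ / m₂^(3/2) = 5324.61869 / 4727.78882 ≈ 1.1262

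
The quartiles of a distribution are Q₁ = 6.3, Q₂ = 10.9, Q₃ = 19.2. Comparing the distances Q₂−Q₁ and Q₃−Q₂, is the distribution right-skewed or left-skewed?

Q₂ − Q₁ = 4.6;  Q₃ − Q₂ = 8.3
Q₃ − Q₂ > Q₂ − Q₁ ⇒ the upper half is more spread out ⇒ right-skewed.

right-skewed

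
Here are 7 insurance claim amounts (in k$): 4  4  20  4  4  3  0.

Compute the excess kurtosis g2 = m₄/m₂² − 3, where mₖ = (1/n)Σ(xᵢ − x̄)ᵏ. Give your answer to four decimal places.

x̄ = 5.5714
Σ(xᵢ − x̄)² = 255.7143 ⇒ m₂ = 36.53061
Σ(xᵢ − x̄)⁴ = 44372.0875 ⇒ m₄ = 6338.86964
m₂² = 1334.48563
g2 = m₄/m₂² − 3 = 4.75005 − 3 ≈ 1.7500

1.7500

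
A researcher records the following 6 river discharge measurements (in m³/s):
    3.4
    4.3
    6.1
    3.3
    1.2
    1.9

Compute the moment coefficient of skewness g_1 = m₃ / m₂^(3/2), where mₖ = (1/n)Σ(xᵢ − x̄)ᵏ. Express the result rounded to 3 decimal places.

0.327

x̄ = (3.4 + 4.3 + 6.1 + 3.3 + 1.2 + 1.9) / 6 = 3.3667
deviations (xᵢ − x̄): 0.0333, 0.9333, 2.7333, -0.0667, -2.1667, -1.4667
Σ(xᵢ − x̄)² = 15.1933 ⇒ m₂ = 15.1933/6 = 2.53222
Σ(xᵢ − x̄)³ = 7.9076 ⇒ m₃ = 7.9076/6 = 1.31793
m₂^(3/2) = 2.53222^(1.5) = 4.02951
g_1 = m₃ / m₂^(3/2) = 1.31793 / 4.02951 ≈ 0.327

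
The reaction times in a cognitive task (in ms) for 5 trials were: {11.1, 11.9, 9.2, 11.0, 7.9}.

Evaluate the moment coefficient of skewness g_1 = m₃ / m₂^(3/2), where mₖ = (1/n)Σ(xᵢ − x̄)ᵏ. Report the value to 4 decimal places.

-0.4938

x̄ = (11.1 + 11.9 + 9.2 + 11.0 + 7.9) / 5 = 10.2200
deviations (xᵢ − x̄): 0.8800, 1.6800, -1.0200, 0.7800, -2.3200
Σ(xᵢ − x̄)² = 10.6280 ⇒ m₂ = 10.6280/5 = 2.12560
Σ(xᵢ − x̄)³ = -7.6507 ⇒ m₃ = -7.6507/5 = -1.53014
m₂^(3/2) = 2.12560^(1.5) = 3.09901
g_1 = m₃ / m₂^(3/2) = -1.53014 / 3.09901 ≈ -0.4938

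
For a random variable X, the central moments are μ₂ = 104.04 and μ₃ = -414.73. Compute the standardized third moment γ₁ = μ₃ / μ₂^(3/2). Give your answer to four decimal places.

-0.3908

σ = √μ₂ = √104.04 = 10.20000
σ³ = μ₂^(3/2) = 1061.20800
γ₁ = μ₃/σ³ = -414.73 / 1061.20800 ≈ -0.3908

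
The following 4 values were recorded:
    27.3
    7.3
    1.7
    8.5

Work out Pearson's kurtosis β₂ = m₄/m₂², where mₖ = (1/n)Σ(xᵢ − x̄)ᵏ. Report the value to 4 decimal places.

2.1863

x̄ = 11.2000
Σ(xᵢ − x̄)² = 371.9600 ⇒ m₂ = 92.99000
Σ(xᵢ − x̄)⁴ = 75619.3748 ⇒ m₄ = 18904.84370
m₂² = 8647.14010
β₂ = m₄/m₂² = 18904.84370 / 8647.14010 ≈ 2.1863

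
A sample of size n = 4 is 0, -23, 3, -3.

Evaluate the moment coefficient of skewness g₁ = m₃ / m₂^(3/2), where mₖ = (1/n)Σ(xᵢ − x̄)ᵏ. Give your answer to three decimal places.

-1.007

x̄ = (0 - 23 + 3 - 3) / 4 = -5.7500
deviations (xᵢ − x̄): 5.7500, -17.2500, 8.7500, 2.7500
Σ(xᵢ − x̄)² = 414.7500 ⇒ m₂ = 414.7500/4 = 103.68750
Σ(xᵢ − x̄)³ = -4252.1250 ⇒ m₃ = -4252.1250/4 = -1063.03125
m₂^(3/2) = 103.68750^(1.5) = 1055.81932
g₁ = m₃ / m₂^(3/2) = -1063.03125 / 1055.81932 ≈ -1.007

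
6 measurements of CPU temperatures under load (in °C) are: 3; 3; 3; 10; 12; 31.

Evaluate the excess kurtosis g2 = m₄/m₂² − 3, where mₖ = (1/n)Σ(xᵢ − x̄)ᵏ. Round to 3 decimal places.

0.279

x̄ = 10.3333
Σ(xᵢ − x̄)² = 591.3333 ⇒ m₂ = 98.55556
Σ(xᵢ − x̄)⁴ = 191107.7778 ⇒ m₄ = 31851.29630
m₂² = 9713.19753
g2 = m₄/m₂² − 3 = 3.27918 − 3 ≈ 0.279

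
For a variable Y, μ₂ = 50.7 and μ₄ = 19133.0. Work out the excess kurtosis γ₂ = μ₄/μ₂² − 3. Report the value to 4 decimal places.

4.4433

μ₂² = 50.7² = 2570.49000
μ₄/μ₂² = 19133.0 / 2570.49000 = 7.44333
γ₂ = 7.44333 − 3 ≈ 4.4433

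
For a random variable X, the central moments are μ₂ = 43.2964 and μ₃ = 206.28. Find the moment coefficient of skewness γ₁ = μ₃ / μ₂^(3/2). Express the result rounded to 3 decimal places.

0.724

σ = √μ₂ = √43.2964 = 6.58000
σ³ = μ₂^(3/2) = 284.89031
γ₁ = μ₃/σ³ = 206.28 / 284.89031 ≈ 0.724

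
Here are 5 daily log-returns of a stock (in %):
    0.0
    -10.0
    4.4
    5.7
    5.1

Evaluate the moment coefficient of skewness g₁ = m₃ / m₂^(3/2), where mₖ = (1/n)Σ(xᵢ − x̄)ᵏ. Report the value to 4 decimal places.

x̄ = (0.0 - 10.0 + 4.4 + 5.7 + 5.1) / 5 = 1.0400
deviations (xᵢ − x̄): -1.0400, -11.0400, 3.3600, 4.6600, 4.0600
Σ(xᵢ − x̄)² = 172.4520 ⇒ m₂ = 172.4520/5 = 34.49040
Σ(xᵢ − x̄)³ = -1140.6466 ⇒ m₃ = -1140.6466/5 = -228.12931
m₂^(3/2) = 34.49040^(1.5) = 202.55704
g₁ = m₃ / m₂^(3/2) = -228.12931 / 202.55704 ≈ -1.1262

-1.1262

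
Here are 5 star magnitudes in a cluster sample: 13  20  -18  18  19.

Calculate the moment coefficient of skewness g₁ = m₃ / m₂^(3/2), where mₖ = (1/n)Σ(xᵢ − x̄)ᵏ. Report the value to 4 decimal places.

x̄ = (13 + 20 - 18 + 18 + 19) / 5 = 10.4000
deviations (xᵢ − x̄): 2.6000, 9.6000, -28.4000, 7.6000, 8.6000
Σ(xᵢ − x̄)² = 1037.2000 ⇒ m₂ = 1037.2000/5 = 207.44000
Σ(xᵢ − x̄)³ = -20928.9600 ⇒ m₃ = -20928.9600/5 = -4185.79200
m₂^(3/2) = 207.44000^(1.5) = 2987.71217
g₁ = m₃ / m₂^(3/2) = -4185.79200 / 2987.71217 ≈ -1.4010

-1.4010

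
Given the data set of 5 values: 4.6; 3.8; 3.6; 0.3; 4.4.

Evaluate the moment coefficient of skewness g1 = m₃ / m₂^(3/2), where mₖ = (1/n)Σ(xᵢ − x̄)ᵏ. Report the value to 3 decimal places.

x̄ = (4.6 + 3.8 + 3.6 + 0.3 + 4.4) / 5 = 3.3400
deviations (xᵢ − x̄): 1.2600, 0.4600, 0.2600, -3.0400, 1.0600
Σ(xᵢ − x̄)² = 12.2320 ⇒ m₂ = 12.2320/5 = 2.44640
Σ(xᵢ − x̄)³ = -24.7882 ⇒ m₃ = -24.7882/5 = -4.95763
m₂^(3/2) = 2.44640^(1.5) = 3.82641
g1 = m₃ / m₂^(3/2) = -4.95763 / 3.82641 ≈ -1.296

-1.296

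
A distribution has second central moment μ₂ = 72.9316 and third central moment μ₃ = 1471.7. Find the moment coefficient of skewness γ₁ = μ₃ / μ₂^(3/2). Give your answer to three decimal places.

σ = √μ₂ = √72.9316 = 8.54000
σ³ = μ₂^(3/2) = 622.83586
γ₁ = μ₃/σ³ = 1471.7 / 622.83586 ≈ 2.363

2.363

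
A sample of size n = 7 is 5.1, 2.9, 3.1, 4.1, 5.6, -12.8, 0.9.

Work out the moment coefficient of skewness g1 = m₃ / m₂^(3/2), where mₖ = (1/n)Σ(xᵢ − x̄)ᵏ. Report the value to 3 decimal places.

-1.799

x̄ = (5.1 + 2.9 + 3.1 + 4.1 + 5.6 - 12.8 + 0.9) / 7 = 1.2714
deviations (xᵢ − x̄): 3.8286, 1.6286, 1.8286, 2.8286, 4.3286, -14.0714, -0.3714
Σ(xᵢ − x̄)² = 245.5343 ⇒ m₂ = 245.5343/7 = 35.07633
Σ(xᵢ − x̄)³ = -2615.9800 ⇒ m₃ = -2615.9800/7 = -373.71143
m₂^(3/2) = 35.07633^(1.5) = 207.74049
g1 = m₃ / m₂^(3/2) = -373.71143 / 207.74049 ≈ -1.799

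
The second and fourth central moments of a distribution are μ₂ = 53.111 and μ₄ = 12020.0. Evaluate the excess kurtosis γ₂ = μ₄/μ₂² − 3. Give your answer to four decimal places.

μ₂² = 53.111² = 2820.77832
μ₄/μ₂² = 12020.0 / 2820.77832 = 4.26124
γ₂ = 4.26124 − 3 ≈ 1.2612

1.2612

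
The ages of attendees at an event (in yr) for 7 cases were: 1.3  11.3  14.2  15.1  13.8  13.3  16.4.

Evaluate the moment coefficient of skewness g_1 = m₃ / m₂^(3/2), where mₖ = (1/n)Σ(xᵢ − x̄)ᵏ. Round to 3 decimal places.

x̄ = (1.3 + 11.3 + 14.2 + 15.1 + 13.8 + 13.3 + 16.4) / 7 = 12.2000
deviations (xᵢ − x̄): -10.9000, -0.9000, 2.0000, 2.9000, 1.6000, 1.1000, 4.2000
Σ(xᵢ − x̄)² = 153.4400 ⇒ m₂ = 153.4400/7 = 21.92000
Σ(xᵢ − x̄)³ = -1183.8540 ⇒ m₃ = -1183.8540/7 = -169.12200
m₂^(3/2) = 21.92000^(1.5) = 102.62681
g_1 = m₃ / m₂^(3/2) = -169.12200 / 102.62681 ≈ -1.648

-1.648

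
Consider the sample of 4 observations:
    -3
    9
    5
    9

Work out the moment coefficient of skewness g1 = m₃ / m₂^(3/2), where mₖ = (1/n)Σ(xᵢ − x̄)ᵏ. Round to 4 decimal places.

x̄ = (-3 + 9 + 5 + 9) / 4 = 5.0000
deviations (xᵢ − x̄): -8.0000, 4.0000, 0.0000, 4.0000
Σ(xᵢ − x̄)² = 96.0000 ⇒ m₂ = 96.0000/4 = 24.00000
Σ(xᵢ − x̄)³ = -384.0000 ⇒ m₃ = -384.0000/4 = -96.00000
m₂^(3/2) = 24.00000^(1.5) = 117.57551
g1 = m₃ / m₂^(3/2) = -96.00000 / 117.57551 ≈ -0.8165

-0.8165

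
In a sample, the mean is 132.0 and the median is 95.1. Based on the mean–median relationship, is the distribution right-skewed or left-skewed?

mean − median = 132.0 − 95.1 = 36.9
mean > median ⇒ the longer tail is on the right ⇒ right-skewed (positively skewed).

right-skewed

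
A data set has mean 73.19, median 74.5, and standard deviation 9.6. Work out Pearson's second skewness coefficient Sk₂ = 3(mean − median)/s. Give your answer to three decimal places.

Sk₂ = 3(73.19 − 74.5) / 9.6 = 3 × -1.3100 / 9.6
    = -3.9300 / 9.6 ≈ -0.409

-0.409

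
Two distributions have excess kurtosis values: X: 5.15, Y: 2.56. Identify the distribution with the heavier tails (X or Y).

X

Higher excess kurtosis ⇒ heavier tails relative to the normal distribution.
5.15 vs 2.56: the larger is 5.15, so X has heavier tails.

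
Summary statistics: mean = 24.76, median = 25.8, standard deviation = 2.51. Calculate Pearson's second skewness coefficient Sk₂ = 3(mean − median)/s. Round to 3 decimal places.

Sk₂ = 3(24.76 − 25.8) / 2.51 = 3 × -1.0400 / 2.51
    = -3.1200 / 2.51 ≈ -1.243

-1.243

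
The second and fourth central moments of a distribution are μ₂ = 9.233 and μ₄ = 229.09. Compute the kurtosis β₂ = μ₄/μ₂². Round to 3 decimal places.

μ₂² = 9.233² = 85.24829
μ₄/μ₂² = 229.09 / 85.24829 = 2.68733
β₂ ≈ 2.687

2.687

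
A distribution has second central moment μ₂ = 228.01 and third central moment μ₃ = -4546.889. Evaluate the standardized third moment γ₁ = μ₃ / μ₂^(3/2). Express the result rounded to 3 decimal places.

-1.321

σ = √μ₂ = √228.01 = 15.10000
σ³ = μ₂^(3/2) = 3442.95100
γ₁ = μ₃/σ³ = -4546.889 / 3442.95100 ≈ -1.321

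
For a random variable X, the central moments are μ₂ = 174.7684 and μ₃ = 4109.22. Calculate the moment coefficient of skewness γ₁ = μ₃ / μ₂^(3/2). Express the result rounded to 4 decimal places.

σ = √μ₂ = √174.7684 = 13.22000
σ³ = μ₂^(3/2) = 2310.43825
γ₁ = μ₃/σ³ = 4109.22 / 2310.43825 ≈ 1.7785

1.7785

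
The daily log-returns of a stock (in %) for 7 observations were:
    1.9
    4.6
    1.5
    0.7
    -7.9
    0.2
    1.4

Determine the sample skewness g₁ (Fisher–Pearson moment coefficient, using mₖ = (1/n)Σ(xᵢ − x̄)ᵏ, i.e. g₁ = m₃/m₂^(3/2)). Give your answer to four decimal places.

x̄ = (1.9 + 4.6 + 1.5 + 0.7 - 7.9 + 0.2 + 1.4) / 7 = 0.3429
deviations (xᵢ − x̄): 1.5571, 4.2571, 1.1571, 0.3571, -8.2429, -0.1429, 1.0571
Σ(xᵢ − x̄)² = 91.0971 ⇒ m₂ = 91.0971/7 = 13.01388
Σ(xᵢ − x̄)³ = -476.3560 ⇒ m₃ = -476.3560/7 = -68.05086
m₂^(3/2) = 13.01388^(1.5) = 46.94724
g₁ = m₃ / m₂^(3/2) = -68.05086 / 46.94724 ≈ -1.4495

-1.4495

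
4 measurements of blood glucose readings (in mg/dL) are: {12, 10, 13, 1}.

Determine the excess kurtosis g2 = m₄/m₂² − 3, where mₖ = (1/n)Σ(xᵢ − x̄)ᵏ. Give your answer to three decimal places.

x̄ = 9.0000
Σ(xᵢ − x̄)² = 90.0000 ⇒ m₂ = 22.50000
Σ(xᵢ − x̄)⁴ = 4434.0000 ⇒ m₄ = 1108.50000
m₂² = 506.25000
g2 = m₄/m₂² − 3 = 2.18963 − 3 ≈ -0.810

-0.810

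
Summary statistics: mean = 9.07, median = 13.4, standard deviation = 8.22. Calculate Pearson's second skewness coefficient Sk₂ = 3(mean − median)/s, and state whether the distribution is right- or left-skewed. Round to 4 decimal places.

-1.5803, left-skewed

Sk₂ = 3(9.07 − 13.4) / 8.22 = 3 × -4.3300 / 8.22
    = -12.9900 / 8.22 ≈ -1.5803
Sk₂ < 0 ⇒ mean < median ⇒ left-skewed (negative skew).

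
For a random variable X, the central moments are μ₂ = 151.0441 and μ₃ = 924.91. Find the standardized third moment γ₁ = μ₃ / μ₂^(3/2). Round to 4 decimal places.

σ = √μ₂ = √151.0441 = 12.29000
σ³ = μ₂^(3/2) = 1856.33199
γ₁ = μ₃/σ³ = 924.91 / 1856.33199 ≈ 0.4982

0.4982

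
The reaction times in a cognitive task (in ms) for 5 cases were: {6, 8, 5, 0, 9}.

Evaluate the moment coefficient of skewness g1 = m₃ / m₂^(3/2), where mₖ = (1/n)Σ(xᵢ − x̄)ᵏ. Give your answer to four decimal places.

-0.7946

x̄ = (6 + 8 + 5 + 0 + 9) / 5 = 5.6000
deviations (xᵢ − x̄): 0.4000, 2.4000, -0.6000, -5.6000, 3.4000
Σ(xᵢ − x̄)² = 49.2000 ⇒ m₂ = 49.2000/5 = 9.84000
Σ(xᵢ − x̄)³ = -122.6400 ⇒ m₃ = -122.6400/5 = -24.52800
m₂^(3/2) = 9.84000^(1.5) = 30.86687
g1 = m₃ / m₂^(3/2) = -24.52800 / 30.86687 ≈ -0.7946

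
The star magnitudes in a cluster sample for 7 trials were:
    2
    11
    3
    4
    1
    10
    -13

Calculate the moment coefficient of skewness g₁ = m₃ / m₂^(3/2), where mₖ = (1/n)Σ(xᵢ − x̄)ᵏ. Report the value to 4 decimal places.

-1.0137

x̄ = (2 + 11 + 3 + 4 + 1 + 10 - 13) / 7 = 2.5714
deviations (xᵢ − x̄): -0.5714, 8.4286, 0.4286, 1.4286, -1.5714, 7.4286, -15.5714
Σ(xᵢ − x̄)² = 373.7143 ⇒ m₂ = 373.7143/7 = 53.38776
Σ(xᵢ − x̄)³ = -2767.9592 ⇒ m₃ = -2767.9592/7 = -395.42274
m₂^(3/2) = 53.38776^(1.5) = 390.08791
g₁ = m₃ / m₂^(3/2) = -395.42274 / 390.08791 ≈ -1.0137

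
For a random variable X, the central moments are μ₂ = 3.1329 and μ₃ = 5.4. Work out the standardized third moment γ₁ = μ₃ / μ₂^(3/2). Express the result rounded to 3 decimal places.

σ = √μ₂ = √3.1329 = 1.77000
σ³ = μ₂^(3/2) = 5.54523
γ₁ = μ₃/σ³ = 5.4 / 5.54523 ≈ 0.974

0.974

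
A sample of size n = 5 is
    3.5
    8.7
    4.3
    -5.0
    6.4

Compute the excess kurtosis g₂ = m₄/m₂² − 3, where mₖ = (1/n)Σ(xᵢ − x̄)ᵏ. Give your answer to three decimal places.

-0.370

x̄ = 3.5800
Σ(xᵢ − x̄)² = 108.3080 ⇒ m₂ = 21.66160
Σ(xᵢ − x̄)⁴ = 6170.0786 ⇒ m₄ = 1234.01571
m₂² = 469.22491
g₂ = m₄/m₂² − 3 = 2.62990 − 3 ≈ -0.370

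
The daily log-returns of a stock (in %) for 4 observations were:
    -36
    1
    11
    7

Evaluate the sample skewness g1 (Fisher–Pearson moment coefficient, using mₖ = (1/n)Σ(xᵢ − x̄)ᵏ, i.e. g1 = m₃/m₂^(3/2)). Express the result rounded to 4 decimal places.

-1.0325

x̄ = (-36 + 1 + 11 + 7) / 4 = -4.2500
deviations (xᵢ − x̄): -31.7500, 5.2500, 15.2500, 11.2500
Σ(xᵢ − x̄)² = 1394.7500 ⇒ m₂ = 1394.7500/4 = 348.68750
Σ(xᵢ − x̄)³ = -26890.8750 ⇒ m₃ = -26890.8750/4 = -6722.71875
m₂^(3/2) = 348.68750^(1.5) = 6511.10304
g1 = m₃ / m₂^(3/2) = -6722.71875 / 6511.10304 ≈ -1.0325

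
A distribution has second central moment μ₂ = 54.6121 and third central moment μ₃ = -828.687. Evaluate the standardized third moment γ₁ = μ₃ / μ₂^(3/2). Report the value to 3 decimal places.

σ = √μ₂ = √54.6121 = 7.39000
σ³ = μ₂^(3/2) = 403.58342
γ₁ = μ₃/σ³ = -828.687 / 403.58342 ≈ -2.053

-2.053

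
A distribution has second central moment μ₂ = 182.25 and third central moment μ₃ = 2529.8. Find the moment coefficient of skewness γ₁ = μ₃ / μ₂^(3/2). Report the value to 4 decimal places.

σ = √μ₂ = √182.25 = 13.50000
σ³ = μ₂^(3/2) = 2460.37500
γ₁ = μ₃/σ³ = 2529.8 / 2460.37500 ≈ 1.0282

1.0282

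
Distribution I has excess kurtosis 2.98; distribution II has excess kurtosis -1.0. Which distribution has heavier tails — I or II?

Higher excess kurtosis ⇒ heavier tails relative to the normal distribution.
2.98 vs -1.0: the larger is 2.98, so I has heavier tails. (I is leptokurtic — heavier-than-normal tails; the other is platykurtic.)

I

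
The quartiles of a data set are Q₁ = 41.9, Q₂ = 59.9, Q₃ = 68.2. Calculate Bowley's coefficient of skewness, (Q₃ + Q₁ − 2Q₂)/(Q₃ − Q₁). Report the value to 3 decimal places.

-0.369

numerator: Q₃ + Q₁ − 2Q₂ = 68.2 + 41.9 − 2×59.9 = -9.7000
denominator: Q₃ − Q₁ = 68.2 − 41.9 = 26.3000
Bowley skewness = -9.7000 / 26.3000 ≈ -0.369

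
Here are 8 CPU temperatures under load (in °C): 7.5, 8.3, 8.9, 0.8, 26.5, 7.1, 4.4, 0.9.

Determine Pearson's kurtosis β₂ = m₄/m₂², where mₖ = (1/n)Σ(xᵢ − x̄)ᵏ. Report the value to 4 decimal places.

x̄ = 8.0500
Σ(xᵢ − x̄)² = 459.4000 ⇒ m₂ = 57.42500
Σ(xᵢ − x̄)⁴ = 121429.1093 ⇒ m₄ = 15178.63867
m₂² = 3297.63063
β₂ = m₄/m₂² = 15178.63867 / 3297.63063 ≈ 4.6029

4.6029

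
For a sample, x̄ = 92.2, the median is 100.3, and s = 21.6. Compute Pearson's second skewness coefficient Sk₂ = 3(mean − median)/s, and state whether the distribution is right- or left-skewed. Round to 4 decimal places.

Sk₂ = 3(92.2 − 100.3) / 21.6 = 3 × -8.1000 / 21.6
    = -24.3000 / 21.6 ≈ -1.1250
Sk₂ < 0 ⇒ mean < median ⇒ left-skewed (negative skew).

-1.1250, left-skewed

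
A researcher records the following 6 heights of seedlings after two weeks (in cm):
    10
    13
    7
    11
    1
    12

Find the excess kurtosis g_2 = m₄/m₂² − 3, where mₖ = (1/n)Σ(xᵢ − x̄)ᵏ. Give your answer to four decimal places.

-0.2099

x̄ = 9.0000
Σ(xᵢ − x̄)² = 98.0000 ⇒ m₂ = 16.33333
Σ(xᵢ − x̄)⁴ = 4466.0000 ⇒ m₄ = 744.33333
m₂² = 266.77778
g_2 = m₄/m₂² − 3 = 2.79009 − 3 ≈ -0.2099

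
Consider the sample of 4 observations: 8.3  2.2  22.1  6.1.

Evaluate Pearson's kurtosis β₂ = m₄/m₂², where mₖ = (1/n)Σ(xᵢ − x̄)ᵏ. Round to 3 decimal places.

x̄ = 9.6750
Σ(xᵢ − x̄)² = 224.9275 ⇒ m₂ = 56.23188
Σ(xᵢ − x̄)⁴ = 27122.3817 ⇒ m₄ = 6780.59542
m₂² = 3162.02377
β₂ = m₄/m₂² = 6780.59542 / 3162.02377 ≈ 2.144

2.144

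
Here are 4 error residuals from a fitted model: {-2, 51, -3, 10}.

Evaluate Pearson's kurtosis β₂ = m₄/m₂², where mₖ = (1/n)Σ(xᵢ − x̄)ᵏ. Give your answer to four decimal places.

2.1729

x̄ = 14.0000
Σ(xᵢ − x̄)² = 1930.0000 ⇒ m₂ = 482.50000
Σ(xᵢ − x̄)⁴ = 2023474.0000 ⇒ m₄ = 505868.50000
m₂² = 232806.25000
β₂ = m₄/m₂² = 505868.50000 / 232806.25000 ≈ 2.1729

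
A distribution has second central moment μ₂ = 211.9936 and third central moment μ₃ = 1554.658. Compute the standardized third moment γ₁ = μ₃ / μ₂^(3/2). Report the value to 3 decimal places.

0.504

σ = √μ₂ = √211.9936 = 14.56000
σ³ = μ₂^(3/2) = 3086.62682
γ₁ = μ₃/σ³ = 1554.658 / 3086.62682 ≈ 0.504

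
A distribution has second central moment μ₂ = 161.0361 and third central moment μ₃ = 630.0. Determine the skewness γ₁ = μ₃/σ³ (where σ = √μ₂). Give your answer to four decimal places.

σ = √μ₂ = √161.0361 = 12.69000
σ³ = μ₂^(3/2) = 2043.54811
γ₁ = μ₃/σ³ = 630.0 / 2043.54811 ≈ 0.3083

0.3083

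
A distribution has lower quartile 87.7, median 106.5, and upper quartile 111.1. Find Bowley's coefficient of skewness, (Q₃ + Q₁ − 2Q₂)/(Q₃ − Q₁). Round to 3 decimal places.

numerator: Q₃ + Q₁ − 2Q₂ = 111.1 + 87.7 − 2×106.5 = -14.2000
denominator: Q₃ − Q₁ = 111.1 − 87.7 = 23.4000
Bowley skewness = -14.2000 / 23.4000 ≈ -0.607

-0.607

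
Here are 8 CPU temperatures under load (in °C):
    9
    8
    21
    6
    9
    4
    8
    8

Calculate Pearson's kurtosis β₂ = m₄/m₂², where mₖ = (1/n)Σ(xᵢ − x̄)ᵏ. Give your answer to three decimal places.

x̄ = 9.1250
Σ(xᵢ − x̄)² = 180.8750 ⇒ m₂ = 22.60938
Σ(xᵢ − x̄)⁴ = 20675.4629 ⇒ m₄ = 2584.43286
m₂² = 511.18384
β₂ = m₄/m₂² = 2584.43286 / 511.18384 ≈ 5.056

5.056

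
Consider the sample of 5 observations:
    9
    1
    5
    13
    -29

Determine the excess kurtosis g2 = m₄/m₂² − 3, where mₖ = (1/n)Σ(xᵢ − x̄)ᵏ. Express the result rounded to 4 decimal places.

x̄ = -0.2000
Σ(xᵢ − x̄)² = 1116.8000 ⇒ m₂ = 223.36000
Σ(xᵢ − x̄)⁴ = 726227.4560 ⇒ m₄ = 145245.49120
m₂² = 49889.68960
g2 = m₄/m₂² − 3 = 2.91133 − 3 ≈ -0.0887

-0.0887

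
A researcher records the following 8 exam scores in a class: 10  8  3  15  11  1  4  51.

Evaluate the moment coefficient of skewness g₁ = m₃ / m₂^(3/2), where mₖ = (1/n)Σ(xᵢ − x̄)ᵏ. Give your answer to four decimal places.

x̄ = (10 + 8 + 3 + 15 + 11 + 1 + 4 + 51) / 8 = 12.8750
deviations (xᵢ − x̄): -2.8750, -4.8750, -9.8750, 2.1250, -1.8750, -11.8750, -8.8750, 38.1250
Σ(xᵢ − x̄)² = 1810.8750 ⇒ m₂ = 1810.8750/8 = 226.35938
Σ(xᵢ − x̄)³ = 51942.0938 ⇒ m₃ = 51942.0938/8 = 6492.76172
m₂^(3/2) = 226.35938^(1.5) = 3405.63209
g₁ = m₃ / m₂^(3/2) = 6492.76172 / 3405.63209 ≈ 1.9065

1.9065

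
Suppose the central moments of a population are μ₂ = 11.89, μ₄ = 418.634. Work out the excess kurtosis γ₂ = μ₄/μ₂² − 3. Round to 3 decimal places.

-0.039

μ₂² = 11.89² = 141.37210
μ₄/μ₂² = 418.634 / 141.37210 = 2.96122
γ₂ = 2.96122 − 3 ≈ -0.039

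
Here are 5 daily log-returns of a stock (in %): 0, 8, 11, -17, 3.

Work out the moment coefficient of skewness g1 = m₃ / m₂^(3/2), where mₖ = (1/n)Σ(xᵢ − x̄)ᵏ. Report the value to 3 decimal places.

x̄ = (0 + 8 + 11 - 17 + 3) / 5 = 1.0000
deviations (xᵢ − x̄): -1.0000, 7.0000, 10.0000, -18.0000, 2.0000
Σ(xᵢ − x̄)² = 478.0000 ⇒ m₂ = 478.0000/5 = 95.60000
Σ(xᵢ − x̄)³ = -4482.0000 ⇒ m₃ = -4482.0000/5 = -896.40000
m₂^(3/2) = 95.60000^(1.5) = 934.73141
g1 = m₃ / m₂^(3/2) = -896.40000 / 934.73141 ≈ -0.959

-0.959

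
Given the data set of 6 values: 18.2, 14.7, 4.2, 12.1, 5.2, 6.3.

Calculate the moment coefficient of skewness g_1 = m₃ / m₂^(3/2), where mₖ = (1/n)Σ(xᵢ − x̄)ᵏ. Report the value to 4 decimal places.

x̄ = (18.2 + 14.7 + 4.2 + 12.1 + 5.2 + 6.3) / 6 = 10.1167
deviations (xᵢ − x̄): 8.0833, 4.5833, -5.9167, 1.9833, -4.9167, -3.8167
Σ(xᵢ − x̄)² = 164.0283 ⇒ m₂ = 164.0283/6 = 27.33806
Σ(xᵢ − x̄)³ = 250.6756 ⇒ m₃ = 250.6756/6 = 41.77926
m₂^(3/2) = 27.33806^(1.5) = 142.93923
g_1 = m₃ / m₂^(3/2) = 41.77926 / 142.93923 ≈ 0.2923

0.2923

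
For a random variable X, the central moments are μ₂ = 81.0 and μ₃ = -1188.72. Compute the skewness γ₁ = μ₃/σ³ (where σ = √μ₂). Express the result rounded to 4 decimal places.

σ = √μ₂ = √81.0 = 9.00000
σ³ = μ₂^(3/2) = 729.00000
γ₁ = μ₃/σ³ = -1188.72 / 729.00000 ≈ -1.6306

-1.6306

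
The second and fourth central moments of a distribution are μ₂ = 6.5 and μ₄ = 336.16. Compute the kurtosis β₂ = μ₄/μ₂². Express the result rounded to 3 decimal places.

μ₂² = 6.5² = 42.25000
μ₄/μ₂² = 336.16 / 42.25000 = 7.95645
β₂ ≈ 7.956

7.956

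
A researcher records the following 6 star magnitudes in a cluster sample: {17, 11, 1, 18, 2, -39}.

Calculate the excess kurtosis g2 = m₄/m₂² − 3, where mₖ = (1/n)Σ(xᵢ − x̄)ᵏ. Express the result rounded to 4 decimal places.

0.4206

x̄ = 1.6667
Σ(xᵢ − x̄)² = 2243.3333 ⇒ m₂ = 373.88889
Σ(xᵢ − x̄)⁴ = 2869017.1111 ⇒ m₄ = 478169.51852
m₂² = 139792.90123
g2 = m₄/m₂² − 3 = 3.42056 − 3 ≈ 0.4206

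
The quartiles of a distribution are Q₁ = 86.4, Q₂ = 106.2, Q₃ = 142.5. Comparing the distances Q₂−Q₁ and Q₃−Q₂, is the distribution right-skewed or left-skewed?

Q₂ − Q₁ = 19.8;  Q₃ − Q₂ = 36.3
Q₃ − Q₂ > Q₂ − Q₁ ⇒ the upper half is more spread out ⇒ right-skewed.

right-skewed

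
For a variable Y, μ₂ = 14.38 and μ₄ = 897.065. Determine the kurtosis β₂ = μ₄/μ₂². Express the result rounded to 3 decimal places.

4.338

μ₂² = 14.38² = 206.78440
μ₄/μ₂² = 897.065 / 206.78440 = 4.33817
β₂ ≈ 4.338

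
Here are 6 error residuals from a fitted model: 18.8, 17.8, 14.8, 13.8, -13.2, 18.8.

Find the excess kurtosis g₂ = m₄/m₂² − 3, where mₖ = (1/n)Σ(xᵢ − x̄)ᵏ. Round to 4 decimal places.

0.9949

x̄ = 11.8000
Σ(xᵢ − x̄)² = 772.0000 ⇒ m₂ = 128.66667
Σ(xᵢ − x̄)⁴ = 396820.0000 ⇒ m₄ = 66136.66667
m₂² = 16555.11111
g₂ = m₄/m₂² − 3 = 3.99494 − 3 ≈ 0.9949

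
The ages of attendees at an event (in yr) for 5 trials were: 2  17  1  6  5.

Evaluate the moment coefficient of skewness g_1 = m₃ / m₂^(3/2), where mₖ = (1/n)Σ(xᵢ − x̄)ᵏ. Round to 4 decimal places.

x̄ = (2 + 17 + 1 + 6 + 5) / 5 = 6.2000
deviations (xᵢ − x̄): -4.2000, 10.8000, -5.2000, -0.2000, -1.2000
Σ(xᵢ − x̄)² = 162.8000 ⇒ m₂ = 162.8000/5 = 32.56000
Σ(xᵢ − x̄)³ = 1043.2800 ⇒ m₃ = 1043.2800/5 = 208.65600
m₂^(3/2) = 32.56000^(1.5) = 185.79182
g_1 = m₃ / m₂^(3/2) = 208.65600 / 185.79182 ≈ 1.1231

1.1231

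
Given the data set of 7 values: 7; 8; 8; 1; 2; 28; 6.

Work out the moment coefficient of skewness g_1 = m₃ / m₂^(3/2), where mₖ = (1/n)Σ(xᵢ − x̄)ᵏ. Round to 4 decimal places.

1.6199

x̄ = (7 + 8 + 8 + 1 + 2 + 28 + 6) / 7 = 8.5714
deviations (xᵢ − x̄): -1.5714, -0.5714, -0.5714, -7.5714, -6.5714, 19.4286, -2.5714
Σ(xᵢ − x̄)² = 487.7143 ⇒ m₂ = 487.7143/7 = 69.67347
Σ(xᵢ − x̄)³ = 6594.6122 ⇒ m₃ = 6594.6122/7 = 942.08746
m₂^(3/2) = 69.67347^(1.5) = 581.56887
g_1 = m₃ / m₂^(3/2) = 942.08746 / 581.56887 ≈ 1.6199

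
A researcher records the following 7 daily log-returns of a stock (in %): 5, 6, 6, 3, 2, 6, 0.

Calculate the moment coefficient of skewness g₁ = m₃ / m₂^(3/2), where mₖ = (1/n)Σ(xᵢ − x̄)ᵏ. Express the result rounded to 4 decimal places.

-0.6406

x̄ = (5 + 6 + 6 + 3 + 2 + 6 + 0) / 7 = 4.0000
deviations (xᵢ − x̄): 1.0000, 2.0000, 2.0000, -1.0000, -2.0000, 2.0000, -4.0000
Σ(xᵢ − x̄)² = 34.0000 ⇒ m₂ = 34.0000/7 = 4.85714
Σ(xᵢ − x̄)³ = -48.0000 ⇒ m₃ = -48.0000/7 = -6.85714
m₂^(3/2) = 4.85714^(1.5) = 10.70462
g₁ = m₃ / m₂^(3/2) = -6.85714 / 10.70462 ≈ -0.6406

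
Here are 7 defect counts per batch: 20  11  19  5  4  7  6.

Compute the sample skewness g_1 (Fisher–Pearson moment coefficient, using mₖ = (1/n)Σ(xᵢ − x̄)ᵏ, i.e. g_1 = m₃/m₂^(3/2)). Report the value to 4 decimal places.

0.6465

x̄ = (20 + 11 + 19 + 5 + 4 + 7 + 6) / 7 = 10.2857
deviations (xᵢ − x̄): 9.7143, 0.7143, 8.7143, -5.2857, -6.2857, -3.2857, -4.2857
Σ(xᵢ − x̄)² = 267.4286 ⇒ m₂ = 267.4286/7 = 38.20408
Σ(xᵢ − x̄)³ = 1068.6122 ⇒ m₃ = 1068.6122/7 = 152.65889
m₂^(3/2) = 38.20408^(1.5) = 236.13733
g_1 = m₃ / m₂^(3/2) = 152.65889 / 236.13733 ≈ 0.6465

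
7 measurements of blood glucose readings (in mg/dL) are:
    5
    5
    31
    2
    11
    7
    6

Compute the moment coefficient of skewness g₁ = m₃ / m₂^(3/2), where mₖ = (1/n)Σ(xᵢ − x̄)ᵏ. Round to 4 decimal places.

x̄ = (5 + 5 + 31 + 2 + 11 + 7 + 6) / 7 = 9.5714
deviations (xᵢ − x̄): -4.5714, -4.5714, 21.4286, -7.5714, 1.4286, -2.5714, -3.5714
Σ(xᵢ − x̄)² = 579.7143 ⇒ m₂ = 579.7143/7 = 82.81633
Σ(xᵢ − x̄)³ = 9154.8980 ⇒ m₃ = 9154.8980/7 = 1307.84257
m₂^(3/2) = 82.81633^(1.5) = 753.65736
g₁ = m₃ / m₂^(3/2) = 1307.84257 / 753.65736 ≈ 1.7353

1.7353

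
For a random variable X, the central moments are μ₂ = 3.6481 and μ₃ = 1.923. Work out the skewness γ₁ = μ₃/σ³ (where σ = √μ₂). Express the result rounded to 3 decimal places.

0.276

σ = √μ₂ = √3.6481 = 1.91000
σ³ = μ₂^(3/2) = 6.96787
γ₁ = μ₃/σ³ = 1.923 / 6.96787 ≈ 0.276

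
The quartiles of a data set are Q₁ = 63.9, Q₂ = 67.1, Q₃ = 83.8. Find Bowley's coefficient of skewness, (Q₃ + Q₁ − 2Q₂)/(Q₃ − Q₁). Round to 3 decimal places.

numerator: Q₃ + Q₁ − 2Q₂ = 83.8 + 63.9 − 2×67.1 = 13.5000
denominator: Q₃ − Q₁ = 83.8 − 63.9 = 19.9000
Bowley skewness = 13.5000 / 19.9000 ≈ 0.678

0.678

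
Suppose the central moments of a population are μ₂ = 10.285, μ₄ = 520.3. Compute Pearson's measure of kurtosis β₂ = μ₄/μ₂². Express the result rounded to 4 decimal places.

4.9186

μ₂² = 10.285² = 105.78123
μ₄/μ₂² = 520.3 / 105.78123 = 4.91864
β₂ ≈ 4.9186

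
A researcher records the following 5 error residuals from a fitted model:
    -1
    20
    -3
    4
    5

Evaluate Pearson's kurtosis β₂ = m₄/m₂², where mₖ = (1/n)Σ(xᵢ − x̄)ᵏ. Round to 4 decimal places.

2.6355

x̄ = 5.0000
Σ(xᵢ − x̄)² = 326.0000 ⇒ m₂ = 65.20000
Σ(xᵢ − x̄)⁴ = 56018.0000 ⇒ m₄ = 11203.60000
m₂² = 4251.04000
β₂ = m₄/m₂² = 11203.60000 / 4251.04000 ≈ 2.6355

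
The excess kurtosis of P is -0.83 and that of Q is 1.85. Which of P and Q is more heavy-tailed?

Q

Higher excess kurtosis ⇒ heavier tails relative to the normal distribution.
-0.83 vs 1.85: the larger is 1.85, so Q has heavier tails. (Q is leptokurtic — heavier-than-normal tails; the other is platykurtic.)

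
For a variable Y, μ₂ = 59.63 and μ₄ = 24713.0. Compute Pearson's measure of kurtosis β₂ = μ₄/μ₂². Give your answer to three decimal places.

μ₂² = 59.63² = 3555.73690
μ₄/μ₂² = 24713.0 / 3555.73690 = 6.95018
β₂ ≈ 6.950

6.950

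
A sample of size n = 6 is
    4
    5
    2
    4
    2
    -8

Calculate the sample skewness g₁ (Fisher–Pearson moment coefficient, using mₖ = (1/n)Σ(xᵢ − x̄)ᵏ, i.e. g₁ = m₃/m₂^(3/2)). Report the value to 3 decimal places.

x̄ = (4 + 5 + 2 + 4 + 2 - 8) / 6 = 1.5000
deviations (xᵢ − x̄): 2.5000, 3.5000, 0.5000, 2.5000, 0.5000, -9.5000
Σ(xᵢ − x̄)² = 115.5000 ⇒ m₂ = 115.5000/6 = 19.25000
Σ(xᵢ − x̄)³ = -783.0000 ⇒ m₃ = -783.0000/6 = -130.50000
m₂^(3/2) = 19.25000^(1.5) = 84.45903
g₁ = m₃ / m₂^(3/2) = -130.50000 / 84.45903 ≈ -1.545

-1.545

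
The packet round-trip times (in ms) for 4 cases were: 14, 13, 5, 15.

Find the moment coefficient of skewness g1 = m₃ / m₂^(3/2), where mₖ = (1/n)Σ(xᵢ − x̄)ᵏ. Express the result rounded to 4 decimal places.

-1.0456

x̄ = (14 + 13 + 5 + 15) / 4 = 11.7500
deviations (xᵢ − x̄): 2.2500, 1.2500, -6.7500, 3.2500
Σ(xᵢ − x̄)² = 62.7500 ⇒ m₂ = 62.7500/4 = 15.68750
Σ(xᵢ − x̄)³ = -259.8750 ⇒ m₃ = -259.8750/4 = -64.96875
m₂^(3/2) = 15.68750^(1.5) = 62.13419
g1 = m₃ / m₂^(3/2) = -64.96875 / 62.13419 ≈ -1.0456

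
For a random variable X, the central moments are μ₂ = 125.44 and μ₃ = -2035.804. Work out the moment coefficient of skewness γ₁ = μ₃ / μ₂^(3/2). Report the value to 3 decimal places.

-1.449

σ = √μ₂ = √125.44 = 11.20000
σ³ = μ₂^(3/2) = 1404.92800
γ₁ = μ₃/σ³ = -2035.804 / 1404.92800 ≈ -1.449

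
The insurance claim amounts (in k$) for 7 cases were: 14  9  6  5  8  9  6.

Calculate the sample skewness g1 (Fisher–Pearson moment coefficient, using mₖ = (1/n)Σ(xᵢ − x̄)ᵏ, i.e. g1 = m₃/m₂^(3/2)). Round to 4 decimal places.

0.9863

x̄ = (14 + 9 + 6 + 5 + 8 + 9 + 6) / 7 = 8.1429
deviations (xᵢ − x̄): 5.8571, 0.8571, -2.1429, -3.1429, -0.1429, 0.8571, -2.1429
Σ(xᵢ − x̄)² = 54.8571 ⇒ m₂ = 54.8571/7 = 7.83673
Σ(xᵢ − x̄)³ = 151.4694 ⇒ m₃ = 151.4694/7 = 21.63848
m₂^(3/2) = 7.83673^(1.5) = 21.93829
g1 = m₃ / m₂^(3/2) = 21.63848 / 21.93829 ≈ 0.9863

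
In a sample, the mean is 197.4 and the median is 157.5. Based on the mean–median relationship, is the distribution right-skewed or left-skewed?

right-skewed

mean − median = 197.4 − 157.5 = 39.9
mean > median ⇒ the longer tail is on the right ⇒ right-skewed (positively skewed).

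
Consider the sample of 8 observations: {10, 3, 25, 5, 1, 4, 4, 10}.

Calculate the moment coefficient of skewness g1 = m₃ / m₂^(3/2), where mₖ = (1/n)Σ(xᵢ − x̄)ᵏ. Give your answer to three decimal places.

1.564

x̄ = (10 + 3 + 25 + 5 + 1 + 4 + 4 + 10) / 8 = 7.7500
deviations (xᵢ − x̄): 2.2500, -4.7500, 17.2500, -2.7500, -6.7500, -3.7500, -3.7500, 2.2500
Σ(xᵢ − x̄)² = 411.5000 ⇒ m₂ = 411.5000/8 = 51.43750
Σ(xᵢ − x̄)³ = 4614.7500 ⇒ m₃ = 4614.7500/8 = 576.84375
m₂^(3/2) = 51.43750^(1.5) = 368.90945
g1 = m₃ / m₂^(3/2) = 576.84375 / 368.90945 ≈ 1.564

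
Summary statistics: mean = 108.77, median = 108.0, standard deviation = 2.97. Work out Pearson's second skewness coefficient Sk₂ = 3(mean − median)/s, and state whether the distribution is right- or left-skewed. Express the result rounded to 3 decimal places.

0.778, right-skewed

Sk₂ = 3(108.77 − 108.0) / 2.97 = 3 × 0.7700 / 2.97
    = 2.3100 / 2.97 ≈ 0.778
Sk₂ > 0 ⇒ mean > median ⇒ right-skewed (positive skew).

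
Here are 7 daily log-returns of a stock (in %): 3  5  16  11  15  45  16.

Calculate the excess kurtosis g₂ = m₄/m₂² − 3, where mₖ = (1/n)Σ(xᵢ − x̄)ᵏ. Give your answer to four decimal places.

x̄ = 15.8571
Σ(xᵢ − x̄)² = 1156.8571 ⇒ m₂ = 165.26531
Σ(xᵢ − x̄)⁴ = 763099.2362 ⇒ m₄ = 109014.17659
m₂² = 27312.62141
g₂ = m₄/m₂² − 3 = 3.99135 − 3 ≈ 0.9913

0.9913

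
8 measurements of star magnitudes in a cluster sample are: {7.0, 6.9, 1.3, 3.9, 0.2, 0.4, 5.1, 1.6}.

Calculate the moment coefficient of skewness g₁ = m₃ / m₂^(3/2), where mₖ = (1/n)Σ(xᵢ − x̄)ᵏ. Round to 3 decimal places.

x̄ = (7.0 + 6.9 + 1.3 + 3.9 + 0.2 + 0.4 + 5.1 + 1.6) / 8 = 3.3000
deviations (xᵢ − x̄): 3.7000, 3.6000, -2.0000, 0.6000, -3.1000, -2.9000, 1.8000, -1.7000
Σ(xᵢ − x̄)² = 55.1600 ⇒ m₂ = 55.1600/8 = 6.89500
Σ(xᵢ − x̄)³ = 36.2640 ⇒ m₃ = 36.2640/8 = 4.53300
m₂^(3/2) = 6.89500^(1.5) = 18.10512
g₁ = m₃ / m₂^(3/2) = 4.53300 / 18.10512 ≈ 0.250

0.250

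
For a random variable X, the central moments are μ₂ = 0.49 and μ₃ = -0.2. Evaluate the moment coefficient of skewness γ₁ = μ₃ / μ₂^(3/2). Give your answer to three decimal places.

-0.583

σ = √μ₂ = √0.49 = 0.70000
σ³ = μ₂^(3/2) = 0.34300
γ₁ = μ₃/σ³ = -0.2 / 0.34300 ≈ -0.583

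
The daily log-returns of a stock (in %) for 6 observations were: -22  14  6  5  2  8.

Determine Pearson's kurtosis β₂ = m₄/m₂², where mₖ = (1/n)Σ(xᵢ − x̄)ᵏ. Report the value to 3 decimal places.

3.564

x̄ = 2.1667
Σ(xᵢ − x̄)² = 780.8333 ⇒ m₂ = 130.13889
Σ(xᵢ − x̄)⁴ = 362134.4861 ⇒ m₄ = 60355.74769
m₂² = 16936.13040
β₂ = m₄/m₂² = 60355.74769 / 16936.13040 ≈ 3.564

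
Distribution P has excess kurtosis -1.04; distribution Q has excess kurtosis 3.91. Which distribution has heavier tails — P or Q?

Q

Higher excess kurtosis ⇒ heavier tails relative to the normal distribution.
-1.04 vs 3.91: the larger is 3.91, so Q has heavier tails. (Q is leptokurtic — heavier-than-normal tails; the other is platykurtic.)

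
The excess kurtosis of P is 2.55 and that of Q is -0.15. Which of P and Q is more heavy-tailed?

P

Higher excess kurtosis ⇒ heavier tails relative to the normal distribution.
2.55 vs -0.15: the larger is 2.55, so P has heavier tails. (P is leptokurtic — heavier-than-normal tails; the other is platykurtic.)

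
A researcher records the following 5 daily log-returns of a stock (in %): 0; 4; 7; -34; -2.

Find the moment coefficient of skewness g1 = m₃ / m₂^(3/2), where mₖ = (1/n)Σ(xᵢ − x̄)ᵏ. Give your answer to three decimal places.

-1.335

x̄ = (0 + 4 + 7 - 34 - 2) / 5 = -5.0000
deviations (xᵢ − x̄): 5.0000, 9.0000, 12.0000, -29.0000, 3.0000
Σ(xᵢ − x̄)² = 1100.0000 ⇒ m₂ = 1100.0000/5 = 220.00000
Σ(xᵢ − x̄)³ = -21780.0000 ⇒ m₃ = -21780.0000/5 = -4356.00000
m₂^(3/2) = 220.00000^(1.5) = 3263.12733
g1 = m₃ / m₂^(3/2) = -4356.00000 / 3263.12733 ≈ -1.335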